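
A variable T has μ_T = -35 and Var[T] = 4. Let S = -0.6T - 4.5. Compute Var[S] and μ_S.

S = -0.6T - 4.5 is linear with a = -0.6, b = -4.5.
Var[S] = a²·Var[T] = (-0.6)²·4 = 1.44 (the additive constant -4.5 does not affect variance).
μ_S = a·μ_T + b = (-0.6)·(-35) + (-4.5) = 16.5.

Var[S] = 1.44, μ_S = 16.5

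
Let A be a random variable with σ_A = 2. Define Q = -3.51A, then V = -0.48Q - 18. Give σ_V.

σ_Q = |-3.51|·2 = 7.02.
σ_V = |-0.48|·7.02 = 3.3696.

σ_V = 3.3696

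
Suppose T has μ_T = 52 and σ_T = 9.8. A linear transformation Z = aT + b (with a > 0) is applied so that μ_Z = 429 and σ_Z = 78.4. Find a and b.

σ_Z = a·σ_T (a > 0), so a = 78.4/9.8 = 8.
μ_Z = a·μ_T + b, so b = 429 − 8·52 = 13.

a = 8, b = 13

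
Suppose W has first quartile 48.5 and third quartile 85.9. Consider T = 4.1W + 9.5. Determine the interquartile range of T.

IQR of W = Q3 − Q1 = 85.9 − 48.5 = 37.4.
Under T = aW + b, IQR(T) = |a|·IQR(W) = |4.1|·37.4 = 153.34 (shifts cancel; spread scales by |a|).

IQR(T) = 153.34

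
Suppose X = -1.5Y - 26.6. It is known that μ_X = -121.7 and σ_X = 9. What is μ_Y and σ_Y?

μ_Y = 63.4, σ_Y = 6

From X = -1.5Y - 26.6: μ_X = a·μ_Y + b, so μ_Y = (μ_X − b)/a = (-121.7 − (-26.6))/(-1.5) = 63.4.
σ_X = |a|·σ_Y, so σ_Y = 9/|-1.5| = 6.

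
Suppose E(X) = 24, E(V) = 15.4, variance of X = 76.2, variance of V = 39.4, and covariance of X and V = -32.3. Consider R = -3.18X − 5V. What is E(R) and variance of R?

E(R) = -153.32, variance of R = 728.42488

E(R) = (-3.18)·E(X) + (-5)·E(V) = (-3.18)·24 + (-5)·15.4 = -153.32.
variance of R = a²·variance of X + b²·variance of V + 2ab·covariance of X and V with a = -3.18, b = -5.
= (-3.18)²·76.2 + (-5)²·39.4 + 2·(-3.18)·(-5)·(-32.3)
= 770.56488 + 985 + (-1027.14) = 728.42488.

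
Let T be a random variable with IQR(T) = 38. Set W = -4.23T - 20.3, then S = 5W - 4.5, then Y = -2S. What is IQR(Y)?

IQR(W) = |-4.23|·38 = 160.74.
IQR(S) = |5|·160.74 = 803.7.
IQR(Y) = |-2|·803.7 = 1607.4.

IQR(Y) = 1607.4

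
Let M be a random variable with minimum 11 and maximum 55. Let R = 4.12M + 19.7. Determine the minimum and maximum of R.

min(R) = 65.02, max(R) = 246.3

a = 4.12 > 0, so min(R) = a·min(M)+b = 4.12·11 + 19.7 = 65.02 and max(R) = 4.12·55 + 19.7 = 246.3.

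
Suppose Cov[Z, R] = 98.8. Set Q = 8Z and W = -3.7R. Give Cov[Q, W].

Cov[Q, W] = -2924.48

Cov[Q, W] = a·c·Cov[Z, R] = 8·(-3.7)·98.8 = -2924.48. Additive constants drop out.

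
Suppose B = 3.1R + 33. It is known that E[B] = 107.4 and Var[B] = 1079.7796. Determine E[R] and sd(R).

E[R] = 24, sd(R) = 10.6

From B = 3.1R + 33: E[B] = a·E[R] + b, so E[R] = (E[B] − b)/a = (107.4 − 33)/3.1 = 24.
sd(B) = √1079.7796 = 32.86.
sd(B) = |a|·sd(R), so sd(R) = 32.86/|3.1| = 10.6.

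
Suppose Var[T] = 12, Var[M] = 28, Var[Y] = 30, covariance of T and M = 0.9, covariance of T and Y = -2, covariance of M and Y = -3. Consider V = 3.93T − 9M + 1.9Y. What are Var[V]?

Var[V] = 2570.7048

Var[V] = a²·Var[T] + b²·Var[M] + c²·Var[Y] + 2ab·covariance of T and M + 2ac·covariance of T and Y + 2bc·covariance of M and Y, with a = 3.93, b = -9, c = 1.9.
= 185.3388 + 2268 + 108.3 + (-63.666) + (-29.868) + 102.6
= 2570.7048.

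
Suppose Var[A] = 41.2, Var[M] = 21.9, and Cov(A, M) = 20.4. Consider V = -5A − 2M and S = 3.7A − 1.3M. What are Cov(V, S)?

Cov(V, S) = -723.62

By bilinearity, Cov(V, S) = ac·Var[A] + bd·Var[M] + (ad+bc)·Cov(A, M), with a=-5, b=-2, c=3.7, d=-1.3.
ac·Var[A] = (-5)·3.7·41.2 = -762.2
bd·Var[M] = (-2)·(-1.3)·21.9 = 56.94
(ad+bc)·Cov(A, M) = (-0.9)·20.4 = -18.36
Cov(V, S) = -762.2 + 56.94 + (-18.36) = -723.62.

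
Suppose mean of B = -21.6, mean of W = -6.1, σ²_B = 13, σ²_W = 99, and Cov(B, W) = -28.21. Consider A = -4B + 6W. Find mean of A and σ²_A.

mean of A = (-4)·mean of B + 6·mean of W = (-4)·(-21.6) + 6·(-6.1) = 49.8.
σ²_A = a²·σ²_B + b²·σ²_W + 2ab·Cov(B, W) with a = -4, b = 6.
= (-4)²·13 + 6²·99 + 2·(-4)·6·(-28.21)
= 208 + 3564 + 1354.08 = 5126.08.

mean of A = 49.8, σ²_A = 5126.08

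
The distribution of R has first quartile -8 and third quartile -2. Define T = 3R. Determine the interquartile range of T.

IQR of R = Q3 − Q1 = -2 − (-8) = 6.
Under T = aR + b, IQR(T) = |a|·IQR(R) = |3|·6 = 18 (shifts cancel; spread scales by |a|).

IQR(T) = 18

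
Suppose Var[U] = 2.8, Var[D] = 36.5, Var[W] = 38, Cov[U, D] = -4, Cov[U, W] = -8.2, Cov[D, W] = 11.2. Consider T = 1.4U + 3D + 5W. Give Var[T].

Var[T] = 1471.588

Var[T] = a²·Var[U] + b²·Var[D] + c²·Var[W] + 2ab·Cov[U, D] + 2ac·Cov[U, W] + 2bc·Cov[D, W], with a = 1.4, b = 3, c = 5.
= 5.488 + 328.5 + 950 + (-33.6) + (-114.8) + 336
= 1471.588.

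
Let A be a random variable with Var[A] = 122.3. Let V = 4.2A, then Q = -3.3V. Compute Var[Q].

Var[V] = 4.2²·122.3 = 2157.372.
Var[Q] = (-3.3)²·2157.372 = 23493.78108.

Var[Q] = 23493.78108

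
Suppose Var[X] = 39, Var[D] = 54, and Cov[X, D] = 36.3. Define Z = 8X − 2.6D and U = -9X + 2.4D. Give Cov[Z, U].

By bilinearity, Cov[Z, U] = ac·Var[X] + bd·Var[D] + (ad+bc)·Cov[X, D], with a=8, b=-2.6, c=-9, d=2.4.
ac·Var[X] = 8·(-9)·39 = -2808
bd·Var[D] = (-2.6)·2.4·54 = -336.96
(ad+bc)·Cov[X, D] = (42.6)·36.3 = 1546.38
Cov[Z, U] = -2808 + (-336.96) + 1546.38 = -1598.58.

Cov[Z, U] = -1598.58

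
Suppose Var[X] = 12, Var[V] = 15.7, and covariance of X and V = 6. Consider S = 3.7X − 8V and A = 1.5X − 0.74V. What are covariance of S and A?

By bilinearity, covariance of S and A = ac·Var[X] + bd·Var[V] + (ad+bc)·covariance of X and V, with a=3.7, b=-8, c=1.5, d=-0.74.
ac·Var[X] = 3.7·1.5·12 = 66.6
bd·Var[V] = (-8)·(-0.74)·15.7 = 92.944
(ad+bc)·covariance of X and V = (-14.738)·6 = -88.428
covariance of S and A = 66.6 + 92.944 + (-88.428) = 71.116.

covariance of S and A = 71.116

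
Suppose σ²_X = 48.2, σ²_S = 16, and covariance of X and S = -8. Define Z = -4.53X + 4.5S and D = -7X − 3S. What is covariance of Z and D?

By bilinearity, covariance of Z and D = ac·σ²_X + bd·σ²_S + (ad+bc)·covariance of X and S, with a=-4.53, b=4.5, c=-7, d=-3.
ac·σ²_X = (-4.53)·(-7)·48.2 = 1528.422
bd·σ²_S = 4.5·(-3)·16 = -216
(ad+bc)·covariance of X and S = (-17.91)·(-8) = 143.28
covariance of Z and D = 1528.422 + (-216) + 143.28 = 1455.702.

covariance of Z and D = 1455.702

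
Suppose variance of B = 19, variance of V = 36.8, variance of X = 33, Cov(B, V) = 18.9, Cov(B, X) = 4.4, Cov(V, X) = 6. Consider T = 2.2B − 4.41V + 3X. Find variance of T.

variance of T = a²·variance of B + b²·variance of V + c²·variance of X + 2ab·Cov(B, V) + 2ac·Cov(B, X) + 2bc·Cov(V, X), with a = 2.2, b = -4.41, c = 3.
= 91.96 + 715.69008 + 297 + (-366.7356) + 58.08 + (-158.76)
= 637.23448.

variance of T = 637.23448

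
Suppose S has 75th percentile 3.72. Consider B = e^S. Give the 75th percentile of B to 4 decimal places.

75th percentile of B = 41.2644

e^S is increasing, so P_{75}(B) = g(P_{75}(S)) ≈ 41.2644.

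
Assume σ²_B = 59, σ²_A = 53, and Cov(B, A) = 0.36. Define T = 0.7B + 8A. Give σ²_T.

σ²_T = a²·σ²_B + b²·σ²_A + 2ab·Cov(B, A) with a = 0.7, b = 8.
= 0.7²·59 + 8²·53 + 2·0.7·8·0.36
= 28.91 + 3392 + 4.032 = 3424.942.

σ²_T = 3424.942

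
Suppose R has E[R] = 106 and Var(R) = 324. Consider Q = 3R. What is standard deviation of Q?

Q = 3R is linear with a = 3, b = 0.
standard deviation of R = √324 = 18.
standard deviation of Q = |a|·standard deviation of R = |3|·18 = 54.

standard deviation of Q = 54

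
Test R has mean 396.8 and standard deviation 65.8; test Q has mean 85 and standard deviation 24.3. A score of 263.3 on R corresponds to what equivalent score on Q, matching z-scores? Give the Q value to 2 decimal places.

Q = 35.70

z = (263.3 − 396.8)/65.8 ≈ -2.0289.
Q = 85 + z·24.3 = 85 + (263.3 − 396.8)·24.3/65.8 ≈ 35.70.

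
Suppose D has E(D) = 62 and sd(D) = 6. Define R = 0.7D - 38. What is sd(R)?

sd(R) = 4.2

R = 0.7D - 38 is linear with a = 0.7, b = -38.
sd(R) = |a|·sd(D) = |0.7|·6 = 4.2.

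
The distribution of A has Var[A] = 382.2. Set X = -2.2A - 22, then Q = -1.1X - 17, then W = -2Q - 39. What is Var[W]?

Var[W] = 8953.26432

Var[X] = (-2.2)²·382.2 = 1849.848.
Var[Q] = (-1.1)²·1849.848 = 2238.31608.
Var[W] = (-2)²·2238.31608 = 8953.26432.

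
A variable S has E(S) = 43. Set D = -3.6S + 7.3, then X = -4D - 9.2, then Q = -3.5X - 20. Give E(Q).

E(D) = (-3.6)·43 + 7.3 = -147.5.
E(X) = (-4)·(-147.5) + (-9.2) = 580.8.
E(Q) = (-3.5)·580.8 + (-20) = -2052.8.

E(Q) = -2052.8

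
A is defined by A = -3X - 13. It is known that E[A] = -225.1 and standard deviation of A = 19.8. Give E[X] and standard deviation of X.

From A = -3X - 13: E[A] = a·E[X] + b, so E[X] = (E[A] − b)/a = (-225.1 − (-13))/(-3) = 70.7.
standard deviation of A = |a|·standard deviation of X, so standard deviation of X = 19.8/|-3| = 6.6.

E[X] = 70.7, standard deviation of X = 6.6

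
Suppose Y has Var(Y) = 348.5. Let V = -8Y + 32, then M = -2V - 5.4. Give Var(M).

Var(V) = (-8)²·348.5 = 22304.
Var(M) = (-2)²·22304 = 89216.

Var(M) = 89216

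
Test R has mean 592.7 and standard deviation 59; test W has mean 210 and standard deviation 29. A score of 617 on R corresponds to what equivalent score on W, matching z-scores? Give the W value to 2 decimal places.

W = 221.94

z = (617 − 592.7)/59 ≈ 0.4119.
W = 210 + z·29 = 210 + (617 − 592.7)·29/59 ≈ 221.94.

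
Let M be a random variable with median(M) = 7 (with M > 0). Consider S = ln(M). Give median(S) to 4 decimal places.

ln(M) is monotone on this domain, so median(S) = ln(7) ≈ 1.9459.

median(S) = 1.9459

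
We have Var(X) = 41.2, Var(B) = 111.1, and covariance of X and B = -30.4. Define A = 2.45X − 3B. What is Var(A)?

Var(A) = a²·Var(X) + b²·Var(B) + 2ab·covariance of X and B with a = 2.45, b = -3.
= 2.45²·41.2 + (-3)²·111.1 + 2·2.45·(-3)·(-30.4)
= 247.303 + 999.9 + 446.88 = 1694.083.

Var(A) = 1694.083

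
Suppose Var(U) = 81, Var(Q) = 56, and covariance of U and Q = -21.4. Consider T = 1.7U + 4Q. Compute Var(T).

Var(T) = a²·Var(U) + b²·Var(Q) + 2ab·covariance of U and Q with a = 1.7, b = 4.
= 1.7²·81 + 4²·56 + 2·1.7·4·(-21.4)
= 234.09 + 896 + (-291.04) = 839.05.

Var(T) = 839.05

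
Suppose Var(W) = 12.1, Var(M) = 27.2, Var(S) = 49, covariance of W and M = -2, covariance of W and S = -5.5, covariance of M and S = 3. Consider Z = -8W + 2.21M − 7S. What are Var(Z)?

Var(Z) = a²·Var(W) + b²·Var(M) + c²·Var(S) + 2ab·covariance of W and M + 2ac·covariance of W and S + 2bc·covariance of M and S, with a = -8, b = 2.21, c = -7.
= 774.4 + 132.84752 + 2401 + 70.72 + (-616) + (-92.82)
= 2670.14752.

Var(Z) = 2670.14752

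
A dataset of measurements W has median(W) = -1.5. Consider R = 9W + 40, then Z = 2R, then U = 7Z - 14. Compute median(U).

median(U) = 357

median(R) = 9·(-1.5) + 40 = 26.5.
median(Z) = 2·26.5 = 53.
median(U) = 7·53 + (-14) = 357.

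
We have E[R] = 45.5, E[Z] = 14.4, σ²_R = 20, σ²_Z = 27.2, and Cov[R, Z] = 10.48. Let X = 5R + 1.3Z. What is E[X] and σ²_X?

E[X] = 246.22, σ²_X = 682.208

E[X] = 5·E[R] + 1.3·E[Z] = 5·45.5 + 1.3·14.4 = 246.22.
σ²_X = a²·σ²_R + b²·σ²_Z + 2ab·Cov[R, Z] with a = 5, b = 1.3.
= 5²·20 + 1.3²·27.2 + 2·5·1.3·10.48
= 500 + 45.968 + 136.24 = 682.208.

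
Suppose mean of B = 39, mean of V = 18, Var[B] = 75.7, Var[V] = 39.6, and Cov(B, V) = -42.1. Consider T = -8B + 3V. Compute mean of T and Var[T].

mean of T = (-8)·mean of B + 3·mean of V = (-8)·39 + 3·18 = -258.
Var[T] = a²·Var[B] + b²·Var[V] + 2ab·Cov(B, V) with a = -8, b = 3.
= (-8)²·75.7 + 3²·39.6 + 2·(-8)·3·(-42.1)
= 4844.8 + 356.4 + 2020.8 = 7222.

mean of T = -258, Var[T] = 7222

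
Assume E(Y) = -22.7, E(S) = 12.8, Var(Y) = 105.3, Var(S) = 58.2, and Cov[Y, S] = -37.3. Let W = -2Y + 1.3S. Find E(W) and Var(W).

E(W) = (-2)·E(Y) + 1.3·E(S) = (-2)·(-22.7) + 1.3·12.8 = 62.04.
Var(W) = a²·Var(Y) + b²·Var(S) + 2ab·Cov[Y, S] with a = -2, b = 1.3.
= (-2)²·105.3 + 1.3²·58.2 + 2·(-2)·1.3·(-37.3)
= 421.2 + 98.358 + 193.96 = 713.518.

E(W) = 62.04, Var(W) = 713.518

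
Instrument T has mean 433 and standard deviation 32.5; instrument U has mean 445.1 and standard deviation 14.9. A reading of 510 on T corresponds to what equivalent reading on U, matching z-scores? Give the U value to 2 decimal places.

z = (510 − 433)/32.5 ≈ 2.3692.
U = 445.1 + z·14.9 = 445.1 + (510 − 433)·14.9/32.5 ≈ 480.40.

U = 480.40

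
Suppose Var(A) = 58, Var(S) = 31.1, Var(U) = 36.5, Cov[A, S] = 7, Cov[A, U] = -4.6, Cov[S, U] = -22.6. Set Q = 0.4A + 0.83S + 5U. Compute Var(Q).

Var(Q) = 741.87279

Var(Q) = a²·Var(A) + b²·Var(S) + c²·Var(U) + 2ab·Cov[A, S] + 2ac·Cov[A, U] + 2bc·Cov[S, U], with a = 0.4, b = 0.83, c = 5.
= 9.28 + 21.42479 + 912.5 + 4.648 + (-18.4) + (-187.58)
= 741.87279.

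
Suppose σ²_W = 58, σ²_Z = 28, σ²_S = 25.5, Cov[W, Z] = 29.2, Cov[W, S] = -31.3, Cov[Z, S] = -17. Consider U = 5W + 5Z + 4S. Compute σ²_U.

σ²_U = a²·σ²_W + b²·σ²_Z + c²·σ²_S + 2ab·Cov[W, Z] + 2ac·Cov[W, S] + 2bc·Cov[Z, S], with a = 5, b = 5, c = 4.
= 1450 + 700 + 408 + 1460 + (-1252) + (-680)
= 2086.

σ²_U = 2086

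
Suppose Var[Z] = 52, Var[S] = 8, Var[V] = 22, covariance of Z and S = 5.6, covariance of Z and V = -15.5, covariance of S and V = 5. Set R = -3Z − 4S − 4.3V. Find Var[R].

Var[R] = a²·Var[Z] + b²·Var[S] + c²·Var[V] + 2ab·covariance of Z and S + 2ac·covariance of Z and V + 2bc·covariance of S and V, with a = -3, b = -4, c = -4.3.
= 468 + 128 + 406.78 + 134.4 + (-399.9) + 172
= 909.28.

Var[R] = 909.28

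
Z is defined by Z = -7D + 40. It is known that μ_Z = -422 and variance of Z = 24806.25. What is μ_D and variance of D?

From Z = -7D + 40: μ_Z = a·μ_D + b, so μ_D = (μ_Z − b)/a = (-422 − 40)/(-7) = 66.
variance of Z = a²·variance of D, so variance of D = 24806.25/(-7)² = 506.25.

μ_D = 66, variance of D = 506.25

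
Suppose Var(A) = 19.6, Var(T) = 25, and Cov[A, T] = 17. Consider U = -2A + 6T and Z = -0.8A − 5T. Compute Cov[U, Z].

Cov[U, Z] = -630.24

By bilinearity, Cov[U, Z] = ac·Var(A) + bd·Var(T) + (ad+bc)·Cov[A, T], with a=-2, b=6, c=-0.8, d=-5.
ac·Var(A) = (-2)·(-0.8)·19.6 = 31.36
bd·Var(T) = 6·(-5)·25 = -750
(ad+bc)·Cov[A, T] = (5.2)·17 = 88.4
Cov[U, Z] = 31.36 + (-750) + 88.4 = -630.24.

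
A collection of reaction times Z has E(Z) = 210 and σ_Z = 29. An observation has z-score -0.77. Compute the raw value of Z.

Z = E(Z) + z·σ_Z = 210 + (-0.77)·29 = 187.67.

Z = 187.67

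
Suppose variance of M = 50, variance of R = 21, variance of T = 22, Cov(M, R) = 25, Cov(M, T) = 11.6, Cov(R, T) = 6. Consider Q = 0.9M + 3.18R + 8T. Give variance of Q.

variance of Q = 2276.2804

variance of Q = a²·variance of M + b²·variance of R + c²·variance of T + 2ab·Cov(M, R) + 2ac·Cov(M, T) + 2bc·Cov(R, T), with a = 0.9, b = 3.18, c = 8.
= 40.5 + 212.3604 + 1408 + 143.1 + 167.04 + 305.28
= 2276.2804.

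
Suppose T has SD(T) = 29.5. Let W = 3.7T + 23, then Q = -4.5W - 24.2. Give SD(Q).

SD(W) = |3.7|·29.5 = 109.15.
SD(Q) = |-4.5|·109.15 = 491.175.

SD(Q) = 491.175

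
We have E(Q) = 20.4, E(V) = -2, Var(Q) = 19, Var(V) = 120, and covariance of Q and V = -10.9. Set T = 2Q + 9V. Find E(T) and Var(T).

E(T) = 22.8, Var(T) = 9403.6

E(T) = 2·E(Q) + 9·E(V) = 2·20.4 + 9·(-2) = 22.8.
Var(T) = a²·Var(Q) + b²·Var(V) + 2ab·covariance of Q and V with a = 2, b = 9.
= 2²·19 + 9²·120 + 2·2·9·(-10.9)
= 76 + 9720 + (-392.4) = 9403.6.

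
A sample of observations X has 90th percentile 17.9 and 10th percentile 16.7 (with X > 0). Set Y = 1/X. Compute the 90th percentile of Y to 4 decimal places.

90th percentile of Y = 0.0599

1/X is decreasing on X > 0, so percentile order reverses: P_{90}(Y) uses P_{10}(X) = 16.7.
P_{90}(Y) = 1/16.7 ≈ 0.0599.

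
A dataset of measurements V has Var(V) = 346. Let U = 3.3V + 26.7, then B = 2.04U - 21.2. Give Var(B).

Var(B) = 15680.659104

Var(U) = 3.3²·346 = 3767.94.
Var(B) = 2.04²·3767.94 = 15680.659104.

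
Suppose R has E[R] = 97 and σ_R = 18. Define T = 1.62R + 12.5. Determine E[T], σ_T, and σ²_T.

T = 1.62R + 12.5 is linear with a = 1.62, b = 12.5.
E[T] = a·E[R] + b = 1.62·97 + 12.5 = 169.64.
σ_T = |a|·σ_R = |1.62|·18 = 29.16.
σ²_R = 18² = 324.
σ²_T = a²·σ²_R = 1.62²·324 = 850.3056 (the additive constant 12.5 does not affect variance).

E[T] = 169.64, σ_T = 29.16, σ²_T = 850.3056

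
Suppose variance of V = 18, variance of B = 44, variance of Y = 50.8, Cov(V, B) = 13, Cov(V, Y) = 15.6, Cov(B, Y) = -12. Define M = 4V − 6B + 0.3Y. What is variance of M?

variance of M = 1333.212

variance of M = a²·variance of V + b²·variance of B + c²·variance of Y + 2ab·Cov(V, B) + 2ac·Cov(V, Y) + 2bc·Cov(B, Y), with a = 4, b = -6, c = 0.3.
= 288 + 1584 + 4.572 + (-624) + 37.44 + 43.2
= 1333.212.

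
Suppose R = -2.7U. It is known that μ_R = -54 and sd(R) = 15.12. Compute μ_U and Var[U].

From R = -2.7U: μ_R = a·μ_U + b, so μ_U = (μ_R − b)/a = (-54 − 0)/(-2.7) = 20.
Var[R] = 15.12² = 228.6144.
Var[R] = a²·Var[U], so Var[U] = 228.6144/(-2.7)² = 31.36.

μ_U = 20, Var[U] = 31.36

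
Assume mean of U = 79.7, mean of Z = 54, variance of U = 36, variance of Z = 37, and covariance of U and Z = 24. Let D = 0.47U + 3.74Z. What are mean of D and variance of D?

mean of D = 239.419, variance of D = 609.868

mean of D = 0.47·mean of U + 3.74·mean of Z = 0.47·79.7 + 3.74·54 = 239.419.
variance of D = a²·variance of U + b²·variance of Z + 2ab·covariance of U and Z with a = 0.47, b = 3.74.
= 0.47²·36 + 3.74²·37 + 2·0.47·3.74·24
= 7.9524 + 517.5412 + 84.3744 = 609.868.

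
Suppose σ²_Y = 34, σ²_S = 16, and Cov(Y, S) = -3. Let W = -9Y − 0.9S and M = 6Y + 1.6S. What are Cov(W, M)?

By bilinearity, Cov(W, M) = ac·σ²_Y + bd·σ²_S + (ad+bc)·Cov(Y, S), with a=-9, b=-0.9, c=6, d=1.6.
ac·σ²_Y = (-9)·6·34 = -1836
bd·σ²_S = (-0.9)·1.6·16 = -23.04
(ad+bc)·Cov(Y, S) = (-19.8)·(-3) = 59.4
Cov(W, M) = -1836 + (-23.04) + 59.4 = -1799.64.

Cov(W, M) = -1799.64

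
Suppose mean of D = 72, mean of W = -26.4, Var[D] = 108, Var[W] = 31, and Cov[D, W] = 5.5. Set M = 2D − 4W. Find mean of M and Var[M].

mean of M = 2·mean of D + (-4)·mean of W = 2·72 + (-4)·(-26.4) = 249.6.
Var[M] = a²·Var[D] + b²·Var[W] + 2ab·Cov[D, W] with a = 2, b = -4.
= 2²·108 + (-4)²·31 + 2·2·(-4)·5.5
= 432 + 496 + (-88) = 840.

mean of M = 249.6, Var[M] = 840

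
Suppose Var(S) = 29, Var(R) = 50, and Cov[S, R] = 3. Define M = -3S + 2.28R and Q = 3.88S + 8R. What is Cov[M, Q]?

Cov[M, Q] = 528.9792

By bilinearity, Cov[M, Q] = ac·Var(S) + bd·Var(R) + (ad+bc)·Cov[S, R], with a=-3, b=2.28, c=3.88, d=8.
ac·Var(S) = (-3)·3.88·29 = -337.56
bd·Var(R) = 2.28·8·50 = 912
(ad+bc)·Cov[S, R] = (-15.1536)·3 = -45.4608
Cov[M, Q] = -337.56 + 912 + (-45.4608) = 528.9792.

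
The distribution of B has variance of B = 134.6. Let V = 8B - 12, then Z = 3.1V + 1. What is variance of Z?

variance of V = 8²·134.6 = 8614.4.
variance of Z = 3.1²·8614.4 = 82784.384.

variance of Z = 82784.384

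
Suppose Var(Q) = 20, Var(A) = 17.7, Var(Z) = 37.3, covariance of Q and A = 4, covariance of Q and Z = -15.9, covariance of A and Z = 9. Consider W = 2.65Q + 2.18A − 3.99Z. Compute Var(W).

Var(W) = 1044.27291

Var(W) = a²·Var(Q) + b²·Var(A) + c²·Var(Z) + 2ab·covariance of Q and A + 2ac·covariance of Q and Z + 2bc·covariance of A and Z, with a = 2.65, b = 2.18, c = -3.99.
= 140.45 + 84.11748 + 593.81973 + 46.216 + 336.2373 + (-156.5676)
= 1044.27291.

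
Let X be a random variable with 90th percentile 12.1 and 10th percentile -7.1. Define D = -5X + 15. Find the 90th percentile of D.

90th percentile of D = 50.5

Since a = -5 < 0 the transformation is decreasing, reversing order: the 90th percentile of D corresponds to the 10th percentile of X.
So P_{90}(D) = a·P_{10}(X) + b = (-5)·(-7.1) + 15 = 50.5.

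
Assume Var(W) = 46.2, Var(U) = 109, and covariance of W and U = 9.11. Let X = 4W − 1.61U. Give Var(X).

Var(X) = 904.4021

Var(X) = a²·Var(W) + b²·Var(U) + 2ab·covariance of W and U with a = 4, b = -1.61.
= 4²·46.2 + (-1.61)²·109 + 2·4·(-1.61)·9.11
= 739.2 + 282.5389 + (-117.3368) = 904.4021.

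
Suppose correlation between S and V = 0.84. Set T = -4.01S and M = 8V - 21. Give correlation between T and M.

Linear rescalings preserve |correlation|; the slopes -4.01 and 8 have opposite signs, so the correlation flips sign: correlation between T and M = −correlation between S and V = -0.84.

correlation between T and M = -0.84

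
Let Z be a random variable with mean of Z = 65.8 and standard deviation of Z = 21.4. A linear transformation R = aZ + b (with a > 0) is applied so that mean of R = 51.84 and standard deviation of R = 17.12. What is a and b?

standard deviation of R = a·standard deviation of Z (a > 0), so a = 17.12/21.4 = 0.8.
mean of R = a·mean of Z + b, so b = 51.84 − 0.8·65.8 = -0.8.

a = 0.8, b = -0.8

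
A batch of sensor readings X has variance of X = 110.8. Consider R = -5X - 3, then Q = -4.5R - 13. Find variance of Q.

variance of Q = 56092.5

variance of R = (-5)²·110.8 = 2770.
variance of Q = (-4.5)²·2770 = 56092.5.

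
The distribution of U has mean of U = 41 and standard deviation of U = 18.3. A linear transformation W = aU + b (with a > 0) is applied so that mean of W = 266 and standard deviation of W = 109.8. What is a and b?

a = 6, b = 20

standard deviation of W = a·standard deviation of U (a > 0), so a = 109.8/18.3 = 6.
mean of W = a·mean of U + b, so b = 266 − 6·41 = 20.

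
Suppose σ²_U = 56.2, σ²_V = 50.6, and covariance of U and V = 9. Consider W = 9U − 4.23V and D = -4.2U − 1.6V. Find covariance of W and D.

By bilinearity, covariance of W and D = ac·σ²_U + bd·σ²_V + (ad+bc)·covariance of U and V, with a=9, b=-4.23, c=-4.2, d=-1.6.
ac·σ²_U = 9·(-4.2)·56.2 = -2124.36
bd·σ²_V = (-4.23)·(-1.6)·50.6 = 342.4608
(ad+bc)·covariance of U and V = (3.366)·9 = 30.294
covariance of W and D = -2124.36 + 342.4608 + 30.294 = -1751.6052.

covariance of W and D = -1751.6052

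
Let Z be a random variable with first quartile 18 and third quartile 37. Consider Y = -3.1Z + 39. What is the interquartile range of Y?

IQR of Z = Q3 − Q1 = 37 − 18 = 19.
Under Y = aZ + b, IQR(Y) = |a|·IQR(Z) = |-3.1|·19 = 58.9 (shifts cancel; spread scales by |a|).

IQR(Y) = 58.9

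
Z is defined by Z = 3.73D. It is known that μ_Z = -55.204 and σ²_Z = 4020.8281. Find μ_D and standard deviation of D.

From Z = 3.73D: μ_Z = a·μ_D + b, so μ_D = (μ_Z − b)/a = (-55.204 − 0)/3.73 = -14.8.
standard deviation of Z = √4020.8281 = 63.41.
standard deviation of Z = |a|·standard deviation of D, so standard deviation of D = 63.41/|3.73| = 17.

μ_D = -14.8, standard deviation of D = 17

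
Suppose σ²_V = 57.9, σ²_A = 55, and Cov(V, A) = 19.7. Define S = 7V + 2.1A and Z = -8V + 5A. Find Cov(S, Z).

Cov(S, Z) = -2306.36

By bilinearity, Cov(S, Z) = ac·σ²_V + bd·σ²_A + (ad+bc)·Cov(V, A), with a=7, b=2.1, c=-8, d=5.
ac·σ²_V = 7·(-8)·57.9 = -3242.4
bd·σ²_A = 2.1·5·55 = 577.5
(ad+bc)·Cov(V, A) = (18.2)·19.7 = 358.54
Cov(S, Z) = -3242.4 + 577.5 + 358.54 = -2306.36.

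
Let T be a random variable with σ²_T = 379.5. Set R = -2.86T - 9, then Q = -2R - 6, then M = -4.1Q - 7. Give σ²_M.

σ²_R = (-2.86)²·379.5 = 3104.1582.
σ²_Q = (-2)²·3104.1582 = 12416.6328.
σ²_M = (-4.1)²·12416.6328 = 208723.597368.

σ²_M = 208723.597368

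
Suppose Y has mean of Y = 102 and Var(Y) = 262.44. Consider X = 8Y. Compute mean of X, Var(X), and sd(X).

X = 8Y is linear with a = 8, b = 0.
mean of X = a·mean of Y + b = 8·102 = 816.
Var(X) = a²·Var(Y) = 8²·262.44 = 16796.16.
sd(Y) = √262.44 = 16.2.
sd(X) = |a|·sd(Y) = |8|·16.2 = 129.6.

mean of X = 816, Var(X) = 16796.16, sd(X) = 129.6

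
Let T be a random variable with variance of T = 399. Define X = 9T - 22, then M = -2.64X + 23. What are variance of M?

variance of M = 225250.5024

variance of X = 9²·399 = 32319.
variance of M = (-2.64)²·32319 = 225250.5024.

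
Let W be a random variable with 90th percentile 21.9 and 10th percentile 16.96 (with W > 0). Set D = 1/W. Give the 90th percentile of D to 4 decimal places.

90th percentile of D = 0.059

1/W is decreasing on W > 0, so percentile order reverses: P_{90}(D) uses P_{10}(W) = 16.96.
P_{90}(D) = 1/16.96 ≈ 0.059.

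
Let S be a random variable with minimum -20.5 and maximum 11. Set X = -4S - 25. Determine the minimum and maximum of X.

min(X) = -69, max(X) = 57

a = -4 < 0, so order reverses: min(X) = a·max(S)+b = (-4)·11 + (-25) = -69; max(X) = a·min(S)+b = (-4)·(-20.5) + (-25) = 57.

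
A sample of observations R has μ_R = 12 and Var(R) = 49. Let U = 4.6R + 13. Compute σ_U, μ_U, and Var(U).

σ_U = 32.2, μ_U = 68.2, Var(U) = 1036.84

U = 4.6R + 13 is linear with a = 4.6, b = 13.
σ_R = √49 = 7.
σ_U = |a|·σ_R = |4.6|·7 = 32.2.
μ_U = a·μ_R + b = 4.6·12 + 13 = 68.2.
Var(U) = a²·Var(R) = 4.6²·49 = 1036.84 (the additive constant 13 does not affect variance).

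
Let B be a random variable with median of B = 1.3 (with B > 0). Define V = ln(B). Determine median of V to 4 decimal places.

median of V = 0.2624

ln(B) is monotone on this domain, so median of V = ln(1.3) ≈ 0.2624.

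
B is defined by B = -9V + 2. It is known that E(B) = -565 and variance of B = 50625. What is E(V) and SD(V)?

E(V) = 63, SD(V) = 25

From B = -9V + 2: E(B) = a·E(V) + b, so E(V) = (E(B) − b)/a = (-565 − 2)/(-9) = 63.
SD(B) = √50625 = 225.
SD(B) = |a|·SD(V), so SD(V) = 225/|-9| = 25.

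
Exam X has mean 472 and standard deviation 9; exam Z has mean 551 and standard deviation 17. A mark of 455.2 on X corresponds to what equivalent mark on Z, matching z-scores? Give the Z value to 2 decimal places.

Z = 519.27

z = (455.2 − 472)/9 ≈ -1.8667.
Z = 551 + z·17 = 551 + (455.2 − 472)·17/9 ≈ 519.27.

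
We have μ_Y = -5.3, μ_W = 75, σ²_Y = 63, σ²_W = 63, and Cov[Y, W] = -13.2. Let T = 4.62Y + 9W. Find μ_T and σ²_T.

μ_T = 4.62·μ_Y + 9·μ_W = 4.62·(-5.3) + 9·75 = 650.514.
σ²_T = a²·σ²_Y + b²·σ²_W + 2ab·Cov[Y, W] with a = 4.62, b = 9.
= 4.62²·63 + 9²·63 + 2·4.62·9·(-13.2)
= 1344.6972 + 5103 + (-1097.712) = 5349.9852.

μ_T = 650.514, σ²_T = 5349.9852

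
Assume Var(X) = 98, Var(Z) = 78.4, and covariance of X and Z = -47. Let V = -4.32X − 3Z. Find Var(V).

Var(V) = a²·Var(X) + b²·Var(Z) + 2ab·covariance of X and Z with a = -4.32, b = -3.
= (-4.32)²·98 + (-3)²·78.4 + 2·(-4.32)·(-3)·(-47)
= 1828.9152 + 705.6 + (-1218.24) = 1316.2752.

Var(V) = 1316.2752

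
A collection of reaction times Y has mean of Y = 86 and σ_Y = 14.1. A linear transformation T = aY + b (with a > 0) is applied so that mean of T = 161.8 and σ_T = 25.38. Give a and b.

σ_T = a·σ_Y (a > 0), so a = 25.38/14.1 = 1.8.
mean of T = a·mean of Y + b, so b = 161.8 − 1.8·86 = 7.

a = 1.8, b = 7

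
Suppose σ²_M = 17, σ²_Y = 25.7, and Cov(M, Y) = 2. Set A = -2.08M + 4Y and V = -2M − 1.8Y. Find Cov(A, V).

By bilinearity, Cov(A, V) = ac·σ²_M + bd·σ²_Y + (ad+bc)·Cov(M, Y), with a=-2.08, b=4, c=-2, d=-1.8.
ac·σ²_M = (-2.08)·(-2)·17 = 70.72
bd·σ²_Y = 4·(-1.8)·25.7 = -185.04
(ad+bc)·Cov(M, Y) = (-4.256)·2 = -8.512
Cov(A, V) = 70.72 + (-185.04) + (-8.512) = -122.832.

Cov(A, V) = -122.832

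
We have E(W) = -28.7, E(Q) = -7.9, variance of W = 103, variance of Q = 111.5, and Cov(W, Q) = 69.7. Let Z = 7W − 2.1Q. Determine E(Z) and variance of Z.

E(Z) = -184.31, variance of Z = 3489.535

E(Z) = 7·E(W) + (-2.1)·E(Q) = 7·(-28.7) + (-2.1)·(-7.9) = -184.31.
variance of Z = a²·variance of W + b²·variance of Q + 2ab·Cov(W, Q) with a = 7, b = -2.1.
= 7²·103 + (-2.1)²·111.5 + 2·7·(-2.1)·69.7
= 5047 + 491.715 + (-2049.18) = 3489.535.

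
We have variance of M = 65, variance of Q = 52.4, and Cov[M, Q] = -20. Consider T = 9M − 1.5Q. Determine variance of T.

variance of T = 5922.9

variance of T = a²·variance of M + b²·variance of Q + 2ab·Cov[M, Q] with a = 9, b = -1.5.
= 9²·65 + (-1.5)²·52.4 + 2·9·(-1.5)·(-20)
= 5265 + 117.9 + 540 = 5922.9.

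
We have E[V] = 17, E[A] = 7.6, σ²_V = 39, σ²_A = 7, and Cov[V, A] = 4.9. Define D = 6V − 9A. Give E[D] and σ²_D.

E[D] = 6·E[V] + (-9)·E[A] = 6·17 + (-9)·7.6 = 33.6.
σ²_D = a²·σ²_V + b²·σ²_A + 2ab·Cov[V, A] with a = 6, b = -9.
= 6²·39 + (-9)²·7 + 2·6·(-9)·4.9
= 1404 + 567 + (-529.2) = 1441.8.

E[D] = 33.6, σ²_D = 1441.8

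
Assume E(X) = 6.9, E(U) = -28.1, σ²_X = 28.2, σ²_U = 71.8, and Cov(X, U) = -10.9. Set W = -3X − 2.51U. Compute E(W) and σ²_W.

E(W) = (-3)·E(X) + (-2.51)·E(U) = (-3)·6.9 + (-2.51)·(-28.1) = 49.831.
σ²_W = a²·σ²_X + b²·σ²_U + 2ab·Cov(X, U) with a = -3, b = -2.51.
= (-3)²·28.2 + (-2.51)²·71.8 + 2·(-3)·(-2.51)·(-10.9)
= 253.8 + 452.34718 + (-164.154) = 541.99318.

E(W) = 49.831, σ²_W = 541.99318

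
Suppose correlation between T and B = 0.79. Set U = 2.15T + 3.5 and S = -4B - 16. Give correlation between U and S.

correlation between U and S = -0.79

Linear rescalings preserve |correlation|; the slopes 2.15 and -4 have opposite signs, so the correlation flips sign: correlation between U and S = −correlation between T and B = -0.79.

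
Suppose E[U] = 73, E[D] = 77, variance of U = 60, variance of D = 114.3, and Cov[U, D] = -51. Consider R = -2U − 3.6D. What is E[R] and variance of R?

E[R] = -423.2, variance of R = 986.928

E[R] = (-2)·E[U] + (-3.6)·E[D] = (-2)·73 + (-3.6)·77 = -423.2.
variance of R = a²·variance of U + b²·variance of D + 2ab·Cov[U, D] with a = -2, b = -3.6.
= (-2)²·60 + (-3.6)²·114.3 + 2·(-2)·(-3.6)·(-51)
= 240 + 1481.328 + (-734.4) = 986.928.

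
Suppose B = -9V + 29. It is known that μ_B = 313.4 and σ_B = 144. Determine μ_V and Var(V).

From B = -9V + 29: μ_B = a·μ_V + b, so μ_V = (μ_B − b)/a = (313.4 − 29)/(-9) = -31.6.
Var(B) = 144² = 20736.
Var(B) = a²·Var(V), so Var(V) = 20736/(-9)² = 256.

μ_V = -31.6, Var(V) = 256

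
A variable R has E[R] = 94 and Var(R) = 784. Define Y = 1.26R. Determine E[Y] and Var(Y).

Y = 1.26R is linear with a = 1.26, b = 0.
E[Y] = a·E[R] + b = 1.26·94 = 118.44.
Var(Y) = a²·Var(R) = 1.26²·784 = 1244.6784.

E[Y] = 118.44, Var(Y) = 1244.6784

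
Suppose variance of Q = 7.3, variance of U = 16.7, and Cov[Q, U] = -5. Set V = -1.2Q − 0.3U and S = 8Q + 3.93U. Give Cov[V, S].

Cov[V, S] = -54.1893

By bilinearity, Cov[V, S] = ac·variance of Q + bd·variance of U + (ad+bc)·Cov[Q, U], with a=-1.2, b=-0.3, c=8, d=3.93.
ac·variance of Q = (-1.2)·8·7.3 = -70.08
bd·variance of U = (-0.3)·3.93·16.7 = -19.6893
(ad+bc)·Cov[Q, U] = (-7.116)·(-5) = 35.58
Cov[V, S] = -70.08 + (-19.6893) + 35.58 = -54.1893.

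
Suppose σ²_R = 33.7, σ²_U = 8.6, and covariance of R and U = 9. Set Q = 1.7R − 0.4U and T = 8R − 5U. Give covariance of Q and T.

By bilinearity, covariance of Q and T = ac·σ²_R + bd·σ²_U + (ad+bc)·covariance of R and U, with a=1.7, b=-0.4, c=8, d=-5.
ac·σ²_R = 1.7·8·33.7 = 458.32
bd·σ²_U = (-0.4)·(-5)·8.6 = 17.2
(ad+bc)·covariance of R and U = (-11.7)·9 = -105.3
covariance of Q and T = 458.32 + 17.2 + (-105.3) = 370.22.

covariance of Q and T = 370.22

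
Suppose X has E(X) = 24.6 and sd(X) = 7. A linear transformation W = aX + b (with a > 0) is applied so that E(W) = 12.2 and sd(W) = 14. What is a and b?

a = 2, b = -37

sd(W) = a·sd(X) (a > 0), so a = 14/7 = 2.
E(W) = a·E(X) + b, so b = 12.2 − 2·24.6 = -37.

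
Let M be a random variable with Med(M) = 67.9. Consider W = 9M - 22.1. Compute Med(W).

A linear map preserves order up to sign, so Med(W) = a·Med(M) + b = 9·67.9 + (-22.1) = 589.

Med(W) = 589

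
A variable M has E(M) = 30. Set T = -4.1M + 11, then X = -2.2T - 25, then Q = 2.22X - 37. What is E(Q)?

E(T) = (-4.1)·30 + 11 = -112.
E(X) = (-2.2)·(-112) + (-25) = 221.4.
E(Q) = 2.22·221.4 + (-37) = 454.508.

E(Q) = 454.508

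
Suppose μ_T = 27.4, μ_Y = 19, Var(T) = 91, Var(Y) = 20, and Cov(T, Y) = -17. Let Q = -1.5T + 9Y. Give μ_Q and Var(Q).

μ_Q = (-1.5)·μ_T + 9·μ_Y = (-1.5)·27.4 + 9·19 = 129.9.
Var(Q) = a²·Var(T) + b²·Var(Y) + 2ab·Cov(T, Y) with a = -1.5, b = 9.
= (-1.5)²·91 + 9²·20 + 2·(-1.5)·9·(-17)
= 204.75 + 1620 + 459 = 2283.75.

μ_Q = 129.9, Var(Q) = 2283.75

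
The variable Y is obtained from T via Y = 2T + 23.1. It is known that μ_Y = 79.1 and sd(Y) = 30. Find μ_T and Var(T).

μ_T = 28, Var(T) = 225

From Y = 2T + 23.1: μ_Y = a·μ_T + b, so μ_T = (μ_Y − b)/a = (79.1 − 23.1)/2 = 28.
Var(Y) = 30² = 900.
Var(Y) = a²·Var(T), so Var(T) = 900/2² = 225.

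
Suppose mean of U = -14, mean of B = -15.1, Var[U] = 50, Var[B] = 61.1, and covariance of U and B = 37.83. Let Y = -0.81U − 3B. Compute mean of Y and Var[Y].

mean of Y = (-0.81)·mean of U + (-3)·mean of B = (-0.81)·(-14) + (-3)·(-15.1) = 56.64.
Var[Y] = a²·Var[U] + b²·Var[B] + 2ab·covariance of U and B with a = -0.81, b = -3.
= (-0.81)²·50 + (-3)²·61.1 + 2·(-0.81)·(-3)·37.83
= 32.805 + 549.9 + 183.8538 = 766.5588.

mean of Y = 56.64, Var[Y] = 766.5588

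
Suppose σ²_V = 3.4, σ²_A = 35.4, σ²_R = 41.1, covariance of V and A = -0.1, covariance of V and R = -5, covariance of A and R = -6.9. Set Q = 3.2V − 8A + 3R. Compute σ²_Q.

σ²_Q = 2910.636

σ²_Q = a²·σ²_V + b²·σ²_A + c²·σ²_R + 2ab·covariance of V and A + 2ac·covariance of V and R + 2bc·covariance of A and R, with a = 3.2, b = -8, c = 3.
= 34.816 + 2265.6 + 369.9 + 5.12 + (-96) + 331.2
= 2910.636.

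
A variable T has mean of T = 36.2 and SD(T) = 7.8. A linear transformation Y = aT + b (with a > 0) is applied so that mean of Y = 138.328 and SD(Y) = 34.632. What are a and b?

a = 4.44, b = -22.4

SD(Y) = a·SD(T) (a > 0), so a = 34.632/7.8 = 4.44.
mean of Y = a·mean of T + b, so b = 138.328 − 4.44·36.2 = -22.4.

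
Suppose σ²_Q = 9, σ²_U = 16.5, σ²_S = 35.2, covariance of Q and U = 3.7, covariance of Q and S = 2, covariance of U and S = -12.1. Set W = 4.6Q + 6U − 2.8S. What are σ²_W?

σ²_W = a²·σ²_Q + b²·σ²_U + c²·σ²_S + 2ab·covariance of Q and U + 2ac·covariance of Q and S + 2bc·covariance of U and S, with a = 4.6, b = 6, c = -2.8.
= 190.44 + 594 + 275.968 + 204.24 + (-51.52) + 406.56
= 1619.688.

σ²_W = 1619.688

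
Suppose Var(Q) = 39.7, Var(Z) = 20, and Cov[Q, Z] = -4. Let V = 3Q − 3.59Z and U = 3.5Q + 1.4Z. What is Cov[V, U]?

Cov[V, U] = 349.79

By bilinearity, Cov[V, U] = ac·Var(Q) + bd·Var(Z) + (ad+bc)·Cov[Q, Z], with a=3, b=-3.59, c=3.5, d=1.4.
ac·Var(Q) = 3·3.5·39.7 = 416.85
bd·Var(Z) = (-3.59)·1.4·20 = -100.52
(ad+bc)·Cov[Q, Z] = (-8.365)·(-4) = 33.46
Cov[V, U] = 416.85 + (-100.52) + 33.46 = 349.79.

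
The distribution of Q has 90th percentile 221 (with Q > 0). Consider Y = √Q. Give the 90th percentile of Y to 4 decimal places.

√Q is increasing, so P_{90}(Y) = g(P_{90}(Q)) ≈ 14.8661.

90th percentile of Y = 14.8661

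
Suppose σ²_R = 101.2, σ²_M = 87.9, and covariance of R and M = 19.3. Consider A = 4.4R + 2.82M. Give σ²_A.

σ²_A = a²·σ²_R + b²·σ²_M + 2ab·covariance of R and M with a = 4.4, b = 2.82.
= 4.4²·101.2 + 2.82²·87.9 + 2·4.4·2.82·19.3
= 1959.232 + 699.01596 + 478.9488 = 3137.19676.

σ²_A = 3137.19676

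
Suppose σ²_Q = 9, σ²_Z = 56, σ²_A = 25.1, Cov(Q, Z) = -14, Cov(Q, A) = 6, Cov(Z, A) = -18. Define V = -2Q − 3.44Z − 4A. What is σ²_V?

σ²_V = a²·σ²_Q + b²·σ²_Z + c²·σ²_A + 2ab·Cov(Q, Z) + 2ac·Cov(Q, A) + 2bc·Cov(Z, A), with a = -2, b = -3.44, c = -4.
= 36 + 662.6816 + 401.6 + (-192.64) + 96 + (-495.36)
= 508.2816.

σ²_V = 508.2816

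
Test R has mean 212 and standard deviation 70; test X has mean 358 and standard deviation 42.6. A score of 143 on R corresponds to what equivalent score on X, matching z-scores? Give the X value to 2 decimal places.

z = (143 − 212)/70 ≈ -0.9857.
X = 358 + z·42.6 = 358 + (143 − 212)·42.6/70 ≈ 316.01.

X = 316.01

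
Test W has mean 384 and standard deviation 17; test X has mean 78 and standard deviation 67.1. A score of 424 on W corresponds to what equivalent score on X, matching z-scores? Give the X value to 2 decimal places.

X = 235.88

z = (424 − 384)/17 ≈ 2.3529.
X = 78 + z·67.1 = 78 + (424 − 384)·67.1/17 ≈ 235.88.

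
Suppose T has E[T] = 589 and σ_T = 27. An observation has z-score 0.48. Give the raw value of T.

T = E[T] + z·σ_T = 589 + 0.48·27 = 601.96.

T = 601.96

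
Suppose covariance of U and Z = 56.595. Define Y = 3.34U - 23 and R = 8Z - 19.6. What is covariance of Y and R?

covariance of Y and R = a·c·covariance of U and Z = 3.34·8·56.595 = 1512.2184. Additive constants drop out.

covariance of Y and R = 1512.2184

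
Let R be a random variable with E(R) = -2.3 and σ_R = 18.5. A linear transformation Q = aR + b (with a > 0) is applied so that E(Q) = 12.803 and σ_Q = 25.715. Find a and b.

σ_Q = a·σ_R (a > 0), so a = 25.715/18.5 = 1.39.
E(Q) = a·E(R) + b, so b = 12.803 − 1.39·(-2.3) = 16.

a = 1.39, b = 16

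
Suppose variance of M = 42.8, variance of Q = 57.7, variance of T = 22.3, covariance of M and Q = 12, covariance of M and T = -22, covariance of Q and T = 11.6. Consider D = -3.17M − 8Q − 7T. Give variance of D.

variance of D = a²·variance of M + b²·variance of Q + c²·variance of T + 2ab·covariance of M and Q + 2ac·covariance of M and T + 2bc·covariance of Q and T, with a = -3.17, b = -8, c = -7.
= 430.09292 + 3692.8 + 1092.7 + 608.64 + (-976.36) + 1299.2
= 6147.07292.

variance of D = 6147.07292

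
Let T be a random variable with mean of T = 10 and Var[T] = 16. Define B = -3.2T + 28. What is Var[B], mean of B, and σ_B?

B = -3.2T + 28 is linear with a = -3.2, b = 28.
Var[B] = a²·Var[T] = (-3.2)²·16 = 163.84 (the additive constant 28 does not affect variance).
mean of B = a·mean of T + b = (-3.2)·10 + 28 = -4.
σ_T = √16 = 4.
σ_B = |a|·σ_T = |-3.2|·4 = 12.8.

Var[B] = 163.84, mean of B = -4, σ_B = 12.8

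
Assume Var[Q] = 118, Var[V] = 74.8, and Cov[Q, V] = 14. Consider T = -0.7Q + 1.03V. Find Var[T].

Var[T] = a²·Var[Q] + b²·Var[V] + 2ab·Cov[Q, V] with a = -0.7, b = 1.03.
= (-0.7)²·118 + 1.03²·74.8 + 2·(-0.7)·1.03·14
= 57.82 + 79.35532 + (-20.188) = 116.98732.

Var[T] = 116.98732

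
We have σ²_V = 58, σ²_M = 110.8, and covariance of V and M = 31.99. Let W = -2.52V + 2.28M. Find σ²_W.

σ²_W = a²·σ²_V + b²·σ²_M + 2ab·covariance of V and M with a = -2.52, b = 2.28.
= (-2.52)²·58 + 2.28²·110.8 + 2·(-2.52)·2.28·31.99
= 368.3232 + 575.98272 + (-367.603488) = 576.702432.

σ²_W = 576.702432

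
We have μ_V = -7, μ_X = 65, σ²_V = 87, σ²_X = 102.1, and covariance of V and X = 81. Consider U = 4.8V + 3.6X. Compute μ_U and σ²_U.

μ_U = 200.4, σ²_U = 6127.056

μ_U = 4.8·μ_V + 3.6·μ_X = 4.8·(-7) + 3.6·65 = 200.4.
σ²_U = a²·σ²_V + b²·σ²_X + 2ab·covariance of V and X with a = 4.8, b = 3.6.
= 4.8²·87 + 3.6²·102.1 + 2·4.8·3.6·81
= 2004.48 + 1323.216 + 2799.36 = 6127.056.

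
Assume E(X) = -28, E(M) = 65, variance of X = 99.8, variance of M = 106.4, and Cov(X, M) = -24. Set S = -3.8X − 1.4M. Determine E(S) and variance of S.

E(S) = 15.4, variance of S = 1394.296

E(S) = (-3.8)·E(X) + (-1.4)·E(M) = (-3.8)·(-28) + (-1.4)·65 = 15.4.
variance of S = a²·variance of X + b²·variance of M + 2ab·Cov(X, M) with a = -3.8, b = -1.4.
= (-3.8)²·99.8 + (-1.4)²·106.4 + 2·(-3.8)·(-1.4)·(-24)
= 1441.112 + 208.544 + (-255.36) = 1394.296.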